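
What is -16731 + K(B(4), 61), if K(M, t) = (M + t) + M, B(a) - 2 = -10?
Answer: -16686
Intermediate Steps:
B(a) = -8 (B(a) = 2 - 10 = -8)
K(M, t) = t + 2*M
-16731 + K(B(4), 61) = -16731 + (61 + 2*(-8)) = -16731 + (61 - 16) = -16731 + 45 = -16686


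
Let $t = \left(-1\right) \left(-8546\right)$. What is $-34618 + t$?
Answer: $-26072$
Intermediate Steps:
$t = 8546$
$-34618 + t = -34618 + 8546 = -26072$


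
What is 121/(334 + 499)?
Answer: 121/833 ≈ 0.14526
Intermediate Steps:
121/(334 + 499) = 121/833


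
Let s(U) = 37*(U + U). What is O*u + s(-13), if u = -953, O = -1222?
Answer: 1163604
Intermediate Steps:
s(U) = 74*U (s(U) = 37*(2*U) = 74*U)
O*u + s(-13) = -1222*(-953) + 74*(-13) = 1164566 - 962 = 1163604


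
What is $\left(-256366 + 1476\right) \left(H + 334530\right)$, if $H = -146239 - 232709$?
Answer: $11321704020$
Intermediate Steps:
$H = -378948$ ($H = -146239 - 232709 = -378948$)
$\left(-256366 + 1476\right) \left(H + 334530\right) = \left(-256366 + 1476\right) \left(-378948 + 334530\right) = \left(-254890\right) \left(-44418\right) = 11321704020$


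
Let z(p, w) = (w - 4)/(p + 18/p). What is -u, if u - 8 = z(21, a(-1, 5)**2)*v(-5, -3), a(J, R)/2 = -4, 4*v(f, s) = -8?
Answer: -128/51 ≈ -2.5098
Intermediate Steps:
v(f, s) = -2 (v(f, s) = (1/4)*(-8) = -2)
a(J, R) = -8 (a(J, R) = 2*(-4) = -8)
z(p, w) = (-4 + w)/(p + 18/p)
u = 128/51 (u = 8 + (21*(-4 + (-8)**2)/(18 + 21**2))*(-2) = 8 + (21*(-4 + 64)/(18 + 441))*(-2) = 8 + (21*60/459)*(-2) = 8 + (21*(1/459)*60)*(-2) = 8 + (140/51)*(-2) = 8 - 280/51 = 128/51 ≈ 2.5098)
-u = -1*128/51 = -128/51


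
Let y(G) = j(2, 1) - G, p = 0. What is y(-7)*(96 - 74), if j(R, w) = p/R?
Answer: 154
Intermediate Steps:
j(R, w) = 0 (j(R, w) = 0/R = 0)
y(G) = -G (y(G) = 0 - G = -G)
y(-7)*(96 - 74) = (-1*(-7))*(96 - 74) = 7*22 = 154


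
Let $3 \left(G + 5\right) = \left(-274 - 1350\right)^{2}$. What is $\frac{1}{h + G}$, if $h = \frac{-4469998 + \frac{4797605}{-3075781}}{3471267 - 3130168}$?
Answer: $\frac{3147437469957}{2766935031515273030} \approx 1.1375 \cdot 10^{-6}$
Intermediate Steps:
$G = \frac{2637361}{3}$ ($G = -5 + \frac{\left(-274 - 1350\right)^{2}}{3} = -5 + \frac{\left(-1624\right)^{2}}{3} = -5 + \frac{1}{3} \cdot 2637376 = -5 + \frac{2637376}{3} = \frac{2637361}{3} \approx 8.7912 \cdot 10^{5}$)
$h = - \frac{13748739716043}{1049145823319}$ ($h = \frac{-4469998 + 4797605 \left(- \frac{1}{3075781}\right)}{341099} = \left(-4469998 - \frac{4797605}{3075781}\right) \frac{1}{341099} = \left(- \frac{13748739716043}{3075781}\right) \frac{1}{341099} = - \frac{13748739716043}{1049145823319} \approx -13.105$)
$\frac{1}{h + G} = \frac{1}{- \frac{13748739716043}{1049145823319} + \frac{2637361}{3}} = \frac{1}{\frac{2766935031515273030}{3147437469957}} = \frac{3147437469957}{2766935031515273030}$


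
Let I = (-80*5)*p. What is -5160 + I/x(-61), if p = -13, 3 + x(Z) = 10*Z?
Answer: -3168280/613 ≈ -5168.5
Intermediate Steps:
x(Z) = -3 + 10*Z
I = 5200 (I = -80*5*(-13) = -16*25*(-13) = -400*(-13) = 5200)
-5160 + I/x(-61) = -5160 + 5200/(-3 + 10*(-61)) = -5160 + 5200/(-3 - 610) = -5160 + 5200/(-613) = -5160 + 5200*(-1/613) = -5160 - 5200/613 = -3168280/613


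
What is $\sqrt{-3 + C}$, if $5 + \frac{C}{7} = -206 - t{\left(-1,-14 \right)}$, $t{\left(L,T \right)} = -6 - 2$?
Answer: $4 i \sqrt{89} \approx 37.736 i$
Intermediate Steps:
$t{\left(L,T \right)} = -8$ ($t{\left(L,T \right)} = -6 - 2 = -8$)
$C = -1421$ ($C = -35 + 7 \left(-206 - -8\right) = -35 + 7 \left(-206 + 8\right) = -35 + 7 \left(-198\right) = -35 - 1386 = -1421$)
$\sqrt{-3 + C} = \sqrt{-3 - 1421} = \sqrt{-1424} = 4 i \sqrt{89}$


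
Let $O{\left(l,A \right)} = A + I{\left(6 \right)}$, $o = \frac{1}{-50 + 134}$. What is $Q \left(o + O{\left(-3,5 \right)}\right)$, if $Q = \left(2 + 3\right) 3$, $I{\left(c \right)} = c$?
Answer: $\frac{4625}{28} \approx 165.18$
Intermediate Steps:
$o = \frac{1}{84} \approx 0.011905$
$O{\left(l,A \right)} = 6 + A$ ($O{\left(l,A \right)} = A + 6 = 6 + A$)
$Q = 15$ ($Q = 5 \cdot 3 = 15$)
$Q \left(o + O{\left(-3,5 \right)}\right) = 15 \left(\frac{1}{84} + \left(6 + 5\right)\right) = 15 \left(\frac{1}{84} + 11\right) = 15 \cdot \frac{925}{84} = \frac{4625}{28}$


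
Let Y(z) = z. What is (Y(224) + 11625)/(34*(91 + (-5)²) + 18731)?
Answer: 11849/22675 ≈ 0.52256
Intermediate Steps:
(Y(224) + 11625)/(34*(91 + (-5)²) + 18731) = (224 + 11625)/(34*(91 + (-5)²) + 18731) = 11849/(34*(91 + 25) + 18731) = 11849/(34*116 + 18731) = 11849/(3944 + 18731) = 11849/22675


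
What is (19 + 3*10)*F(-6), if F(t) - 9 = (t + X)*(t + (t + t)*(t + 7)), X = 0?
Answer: 5733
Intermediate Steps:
F(t) = 9 + t*(t + 2*t*(7 + t)) (F(t) = 9 + (t + 0)*(t + (t + t)*(t + 7)) = 9 + t*(t + (2*t)*(7 + t)) = 9 + t*(t + 2*t*(7 + t)))
(19 + 3*10)*F(-6) = (19 + 3*10)*(9 + 2*(-6)³ + 15*(-6)²) = (19 + 30)*(9 + 2*(-216) + 15*36) = 49*(9 - 432 + 540) = 49*117 = 5733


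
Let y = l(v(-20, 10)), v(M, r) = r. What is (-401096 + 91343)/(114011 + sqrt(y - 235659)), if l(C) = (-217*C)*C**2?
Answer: -35315249283/12998960780 + 309753*I*sqrt(452659)/12998960780 ≈ -2.7168 + 0.016032*I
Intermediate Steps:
l(C) = -217*C**3
y = -217000 (y = -217*10**3 = -217*1000 = -217000)
(-401096 + 91343)/(114011 + sqrt(y - 235659)) = (-401096 + 91343)/(114011 + sqrt(-217000 - 235659)) = -309753/(114011 + sqrt(-452659)) = -309753/(114011 + I*sqrt(452659))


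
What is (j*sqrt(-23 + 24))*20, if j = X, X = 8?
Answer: 160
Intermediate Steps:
j = 8
(j*sqrt(-23 + 24))*20 = (8*sqrt(-23 + 24))*20 = (8*sqrt(1))*20 = (8*1)*20 = 8*20 = 160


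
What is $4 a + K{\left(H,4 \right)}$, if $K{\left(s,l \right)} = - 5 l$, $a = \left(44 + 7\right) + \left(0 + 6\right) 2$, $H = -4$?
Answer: $232$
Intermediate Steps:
$a = 63$ ($a = 51 + 6 \cdot 2 = 51 + 12 = 63$)
$4 a + K{\left(H,4 \right)} = 4 \cdot 63 - 20 = 252 - 20 = 232$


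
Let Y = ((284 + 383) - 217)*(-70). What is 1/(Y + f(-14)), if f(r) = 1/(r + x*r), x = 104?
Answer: -1470/46305001 ≈ -3.1746e-5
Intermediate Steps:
Y = -31500 (Y = (667 - 217)*(-70) = 450*(-70) = -31500)
f(r) = 1/(105*r) (f(r) = 1/(r + 104*r) = 1/(105*r))
1/(Y + f(-14)) = 1/(-31500 + (1/105)/(-14)) = 1/(-31500 + (1/105)*(-1/14)) = 1/(-31500 - 1/1470) = 1/(-46305001/1470) = -1470/46305001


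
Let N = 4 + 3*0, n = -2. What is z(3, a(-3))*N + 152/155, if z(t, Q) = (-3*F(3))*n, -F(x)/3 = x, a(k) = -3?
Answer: -33328/155 ≈ -215.02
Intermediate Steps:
F(x) = -3*x
N = 4 (N = 4 + 0 = 4)
z(t, Q) = -54 (z(t, Q) = -(-9)*3*(-2) = -3*(-9)*(-2) = 27*(-2) = -54)
z(3, a(-3))*N + 152/155 = -54*4 + 152/155 = -216 + 152*(1/155) = -216 + 152/155 = -33328/155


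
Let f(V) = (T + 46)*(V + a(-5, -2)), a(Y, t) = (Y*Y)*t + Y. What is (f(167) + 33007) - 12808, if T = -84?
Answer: 15943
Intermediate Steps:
a(Y, t) = Y + t*Y² (a(Y, t) = Y²*t + Y = t*Y² + Y = Y + t*Y²)
f(V) = 2090 - 38*V (f(V) = (-84 + 46)*(V - 5*(1 - 5*(-2))) = -38*(V - 5*(1 + 10)) = -38*(V - 5*11) = -38*(V - 55) = -38*(-55 + V) = 2090 - 38*V)
(f(167) + 33007) - 12808 = ((2090 - 38*167) + 33007) - 12808 = ((2090 - 6346) + 33007) - 12808 = (-4256 + 33007) - 12808 = 28751 - 12808 = 15943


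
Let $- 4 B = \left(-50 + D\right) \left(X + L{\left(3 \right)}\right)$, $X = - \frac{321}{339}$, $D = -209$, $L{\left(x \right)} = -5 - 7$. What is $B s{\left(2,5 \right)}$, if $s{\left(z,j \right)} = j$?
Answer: $- \frac{1894585}{452} \approx -4191.6$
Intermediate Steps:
$L{\left(x \right)} = -12$
$X = - \frac{107}{113}$ ($X = \left(-321\right) \frac{1}{339} = - \frac{107}{113} \approx -0.9469$)
$B = - \frac{378917}{452}$ ($B = - \frac{\left(-50 - 209\right) \left(- \frac{107}{113} - 12\right)}{4} = - \frac{\left(-259\right) \left(- \frac{1463}{113}\right)}{4} = \left(- \frac{1}{4}\right) \frac{378917}{113} = - \frac{378917}{452} \approx -838.31$)
$B s{\left(2,5 \right)} = \left(- \frac{378917}{452}\right) 5 = - \frac{1894585}{452}$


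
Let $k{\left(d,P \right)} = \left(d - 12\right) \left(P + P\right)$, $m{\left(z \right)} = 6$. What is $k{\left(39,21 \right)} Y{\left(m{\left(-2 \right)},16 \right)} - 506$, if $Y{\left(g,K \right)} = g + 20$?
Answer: $28978$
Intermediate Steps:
$k{\left(d,P \right)} = 2 P \left(-12 + d\right)$ ($k{\left(d,P \right)} = \left(-12 + d\right) 2 P = 2 P \left(-12 + d\right)$)
$Y{\left(g,K \right)} = 20 + g$
$k{\left(39,21 \right)} Y{\left(m{\left(-2 \right)},16 \right)} - 506 = 2 \cdot 21 \left(-12 + 39\right) \left(20 + 6\right) - 506 = 2 \cdot 21 \cdot 27 \cdot 26 - 506 = 1134 \cdot 26 - 506 = 29484 - 506 = 28978$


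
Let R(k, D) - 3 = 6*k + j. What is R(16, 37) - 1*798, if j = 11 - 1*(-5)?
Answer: -683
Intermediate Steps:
j = 16 (j = 11 + 5 = 16)
R(k, D) = 19 + 6*k (R(k, D) = 3 + (6*k + 16) = 3 + (16 + 6*k) = 19 + 6*k)
R(16, 37) - 1*798 = (19 + 6*16) - 1*798 = (19 + 96) - 798 = 115 - 798 = -683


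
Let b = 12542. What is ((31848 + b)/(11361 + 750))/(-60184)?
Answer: -22195/364444212 ≈ -6.0901e-5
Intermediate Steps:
((31848 + b)/(11361 + 750))/(-60184) = ((31848 + 12542)/(11361 + 750))/(-60184) = (44390/12111)*(-1/60184) = -22195/364444212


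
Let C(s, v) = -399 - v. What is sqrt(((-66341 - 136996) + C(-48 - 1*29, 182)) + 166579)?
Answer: I*sqrt(37339) ≈ 193.23*I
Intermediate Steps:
sqrt(((-66341 - 136996) + C(-48 - 1*29, 182)) + 166579) = sqrt(((-66341 - 136996) + (-399 - 1*182)) + 166579) = sqrt((-203337 + (-399 - 182)) + 166579) = sqrt((-203337 - 581) + 166579) = sqrt(-203918 + 166579) = sqrt(-37339) = I*sqrt(37339)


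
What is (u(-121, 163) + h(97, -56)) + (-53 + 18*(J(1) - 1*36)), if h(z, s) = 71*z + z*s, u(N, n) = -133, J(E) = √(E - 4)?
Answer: 621 + 18*I*√3 ≈ 621.0 + 31.177*I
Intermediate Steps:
J(E) = √(-4 + E)
h(z, s) = 71*z + s*z
(u(-121, 163) + h(97, -56)) + (-53 + 18*(J(1) - 1*36)) = (-133 + 97*(71 - 56)) + (-53 + 18*(√(-4 + 1) - 1*36)) = (-133 + 97*15) + (-53 + 18*(√(-3) - 36)) = (-133 + 1455) + (-53 + 18*(I*√3 - 36)) = 1322 + (-53 + 18*(-36 + I*√3)) = 1322 + (-53 + (-648 + 18*I*√3)) = 1322 + (-701 + 18*I*√3) = 621 + 18*I*√3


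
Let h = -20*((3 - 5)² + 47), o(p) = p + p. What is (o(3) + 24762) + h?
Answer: 23748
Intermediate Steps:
o(p) = 2*p
h = -1020 (h = -20*((-2)² + 47) = -20*(4 + 47) = -20*51 = -1020)
(o(3) + 24762) + h = (2*3 + 24762) - 1020 = (6 + 24762) - 1020 = 24768 - 1020 = 23748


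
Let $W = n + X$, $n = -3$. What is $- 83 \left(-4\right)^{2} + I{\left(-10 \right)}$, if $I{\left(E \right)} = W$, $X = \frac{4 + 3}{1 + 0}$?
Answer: $-1324$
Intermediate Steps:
$X = 7$ ($X = \frac{7}{1} = 7 \cdot 1 = 7$)
$W = 4$ ($W = -3 + 7 = 4$)
$I{\left(E \right)} = 4$
$- 83 \left(-4\right)^{2} + I{\left(-10 \right)} = - 83 \left(-4\right)^{2} + 4 = \left(-83\right) 16 + 4 = -1328 + 4 = -1324$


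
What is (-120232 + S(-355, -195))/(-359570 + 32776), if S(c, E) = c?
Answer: 120587/326794 ≈ 0.36900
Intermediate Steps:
(-120232 + S(-355, -195))/(-359570 + 32776) = (-120232 - 355)/(-359570 + 32776) = -120587/(-326794) = -120587*(-1/326794) = 120587/326794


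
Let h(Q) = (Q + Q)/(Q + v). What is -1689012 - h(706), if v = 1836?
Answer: -2146734958/1271 ≈ -1.6890e+6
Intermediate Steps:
h(Q) = 2*Q/(1836 + Q) (h(Q) = (Q + Q)/(Q + 1836) = (2*Q)/(1836 + Q) = 2*Q/(1836 + Q))
-1689012 - h(706) = -1689012 - 2*706/(1836 + 706) = -1689012 - 2*706/2542 = -1689012 - 1*706/1271 = -1689012 - 706/1271 = -2146734958/1271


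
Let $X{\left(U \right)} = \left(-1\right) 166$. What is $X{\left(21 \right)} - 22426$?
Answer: $-22592$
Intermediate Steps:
$X{\left(U \right)} = -166$
$X{\left(21 \right)} - 22426 = -166 - 22426 = -22592$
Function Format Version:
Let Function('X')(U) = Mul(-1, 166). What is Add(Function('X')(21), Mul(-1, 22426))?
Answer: -22592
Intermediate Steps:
Function('X')(U) = -166
Add(Function('X')(21), Mul(-1, 22426)) = Add(-166, Mul(-1, 22426)) = Add(-166, -22426) = -22592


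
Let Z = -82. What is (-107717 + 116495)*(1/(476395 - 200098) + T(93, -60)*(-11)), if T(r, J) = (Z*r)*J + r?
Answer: -581408598026300/13157 ≈ -4.4190e+10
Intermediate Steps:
T(r, J) = r - 82*J*r (T(r, J) = (-82*r)*J + r = -82*J*r + r = r - 82*J*r)
(-107717 + 116495)*(1/(476395 - 200098) + T(93, -60)*(-11)) = (-107717 + 116495)*(1/(476395 - 200098) + (93*(1 - 82*(-60)))*(-11)) = 8778*(1/276297 + (93*(1 + 4920))*(-11)) = 8778*(1/276297 + (93*4921)*(-11)) = 8778*(1/276297 + 457653*(-11)) = 8778*(1/276297 - 5034183) = 8778*(-1390929660350/276297) = -581408598026300/13157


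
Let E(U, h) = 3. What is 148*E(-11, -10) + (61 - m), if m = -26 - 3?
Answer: 534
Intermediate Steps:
m = -29
148*E(-11, -10) + (61 - m) = 148*3 + (61 - 1*(-29)) = 444 + (61 + 29) = 444 + 90 = 534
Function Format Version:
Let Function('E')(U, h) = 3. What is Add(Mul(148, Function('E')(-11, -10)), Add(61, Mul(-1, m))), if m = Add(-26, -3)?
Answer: 534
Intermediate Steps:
m = -29
Add(Mul(148, Function('E')(-11, -10)), Add(61, Mul(-1, m))) = Add(Mul(148, 3), Add(61, Mul(-1, -29))) = Add(444, Add(61, 29)) = Add(444, 90) = 534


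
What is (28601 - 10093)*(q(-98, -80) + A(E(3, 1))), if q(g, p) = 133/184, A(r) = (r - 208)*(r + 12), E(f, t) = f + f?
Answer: -3094958657/46 ≈ -6.7282e+7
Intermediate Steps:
E(f, t) = 2*f
A(r) = (-208 + r)*(12 + r)
q(g, p) = 133/184 (q(g, p) = 133*(1/184) = 133/184)
(28601 - 10093)*(q(-98, -80) + A(E(3, 1))) = (28601 - 10093)*(133/184 + (-2496 + (2*3)**2 - 392*3)) = 18508*(133/184 + (-2496 + 6**2 - 196*6)) = 18508*(133/184 + (-2496 + 36 - 1176)) = 18508*(133/184 - 3636) = 18508*(-668891/184) = -3094958657/46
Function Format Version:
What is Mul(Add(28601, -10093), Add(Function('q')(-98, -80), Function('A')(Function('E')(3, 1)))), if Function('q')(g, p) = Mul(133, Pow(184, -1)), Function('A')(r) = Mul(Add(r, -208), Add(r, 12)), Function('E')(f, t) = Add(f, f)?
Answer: Rational(-3094958657, 46) ≈ -6.7282e+7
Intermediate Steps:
Function('E')(f, t) = Mul(2, f)
Function('A')(r) = Mul(Add(-208, r), Add(12, r))
Function('q')(g, p) = Rational(133, 184) (Function('q')(g, p) = Mul(133, Rational(1, 184)) = Rational(133, 184))
Mul(Add(28601, -10093), Add(Function('q')(-98, -80), Function('A')(Function('E')(3, 1)))) = Mul(Add(28601, -10093), Add(Rational(133, 184), Add(-2496, Pow(Mul(2, 3), 2), Mul(-196, Mul(2, 3))))) = Mul(18508, Add(Rational(133, 184), Add(-2496, Pow(6, 2), Mul(-196, 6)))) = Mul(18508, Add(Rational(133, 184), Add(-2496, 36, -1176))) = Mul(18508, Add(Rational(133, 184), -3636)) = Mul(18508, Rational(-668891, 184)) = Rational(-3094958657, 46)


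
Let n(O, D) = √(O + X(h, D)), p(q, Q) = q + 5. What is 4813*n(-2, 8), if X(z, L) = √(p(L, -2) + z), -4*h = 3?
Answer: 4813*√6/2 ≈ 5894.7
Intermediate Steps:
p(q, Q) = 5 + q
h = -¾ (h = -¼*3 = -¾ ≈ -0.75000)
X(z, L) = √(5 + L + z) (X(z, L) = √((5 + L) + z) = √(5 + L + z))
n(O, D) = √(O + √(17/4 + D)) (n(O, D) = √(O + √(5 + D - ¾)) = √(O + √(17/4 + D)))
4813*n(-2, 8) = 4813*(√(2*√(17 + 4*8) + 4*(-2))/2) = 4813*(√(2*√(17 + 32) - 8)/2) = 4813*(√(2*√49 - 8)/2) = 4813*(√(2*7 - 8)/2) = 4813*(√(14 - 8)/2) = 4813*(√6/2) = 4813*√6/2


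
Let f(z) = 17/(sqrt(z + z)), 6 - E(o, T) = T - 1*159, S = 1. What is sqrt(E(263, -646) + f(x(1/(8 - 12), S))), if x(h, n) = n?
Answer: sqrt(3244 + 34*sqrt(2))/2 ≈ 28.688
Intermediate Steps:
E(o, T) = 165 - T (E(o, T) = 6 - (T - 1*159) = 6 - (T - 159) = 6 - (-159 + T) = 6 + (159 - T) = 165 - T)
f(z) = 17*sqrt(2)/(2*sqrt(z)) (f(z) = 17/(sqrt(2*z)) = 17/((sqrt(2)*sqrt(z))) = 17*(sqrt(2)/(2*sqrt(z))) = 17*sqrt(2)/(2*sqrt(z)))
sqrt(E(263, -646) + f(x(1/(8 - 12), S))) = sqrt((165 - 1*(-646)) + 17*sqrt(2)/(2*sqrt(1))) = sqrt((165 + 646) + (17/2)*sqrt(2)*1) = sqrt(811 + 17*sqrt(2)/2)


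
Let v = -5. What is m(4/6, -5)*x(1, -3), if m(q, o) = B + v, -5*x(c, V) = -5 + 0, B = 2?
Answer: -3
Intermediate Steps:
x(c, V) = 1 (x(c, V) = -(-5 + 0)/5 = -⅕*(-5) = 1)
m(q, o) = -3 (m(q, o) = 2 - 5 = -3)
m(4/6, -5)*x(1, -3) = -3*1 = -3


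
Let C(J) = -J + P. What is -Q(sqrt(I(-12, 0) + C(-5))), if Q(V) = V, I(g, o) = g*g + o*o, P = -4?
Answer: -sqrt(145) ≈ -12.042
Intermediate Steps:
C(J) = -4 - J (C(J) = -J - 4 = -4 - J)
I(g, o) = g**2 + o**2
-Q(sqrt(I(-12, 0) + C(-5))) = -sqrt(((-12)**2 + 0**2) + (-4 - 1*(-5))) = -sqrt((144 + 0) + (-4 + 5)) = -sqrt(144 + 1) = -sqrt(145)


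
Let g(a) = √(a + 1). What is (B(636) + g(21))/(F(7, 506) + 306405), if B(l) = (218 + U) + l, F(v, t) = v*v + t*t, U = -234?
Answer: 62/56249 + √22/562490 ≈ 0.0011106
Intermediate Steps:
g(a) = √(1 + a)
F(v, t) = t² + v² (F(v, t) = v² + t² = t² + v²)
B(l) = -16 + l (B(l) = (218 - 234) + l = -16 + l)
(B(636) + g(21))/(F(7, 506) + 306405) = ((-16 + 636) + √(1 + 21))/((506² + 7²) + 306405) = (620 + √22)/((256036 + 49) + 306405) = (620 + √22)/(256085 + 306405) = (620 + √22)/562490 = (620 + √22)*(1/562490) = 62/56249 + √22/562490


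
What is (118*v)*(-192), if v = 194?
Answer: -4395264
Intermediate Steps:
(118*v)*(-192) = (118*194)*(-192) = 22892*(-192) = -4395264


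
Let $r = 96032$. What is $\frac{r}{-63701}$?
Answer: $- \frac{96032}{63701} \approx -1.5075$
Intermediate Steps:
$\frac{r}{-63701} = \frac{96032}{-63701} = 96032 \left(- \frac{1}{63701}\right) = - \frac{96032}{63701}$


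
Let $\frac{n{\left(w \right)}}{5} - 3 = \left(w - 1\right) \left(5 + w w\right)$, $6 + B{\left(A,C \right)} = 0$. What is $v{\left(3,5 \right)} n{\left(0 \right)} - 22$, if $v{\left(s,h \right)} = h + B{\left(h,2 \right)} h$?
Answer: $228$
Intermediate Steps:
$B{\left(A,C \right)} = -6$ ($B{\left(A,C \right)} = -6 + 0 = -6$)
$v{\left(s,h \right)} = - 5 h$ ($v{\left(s,h \right)} = h - 6 h = - 5 h$)
$n{\left(w \right)} = 15 + 5 \left(-1 + w\right) \left(5 + w^{2}\right)$ ($n{\left(w \right)} = 15 + 5 \left(w - 1\right) \left(5 + w w\right) = 15 + 5 \left(-1 + w\right) \left(5 + w^{2}\right)$)
$v{\left(3,5 \right)} n{\left(0 \right)} - 22 = \left(-5\right) 5 \left(-10 - 5 \cdot 0^{2} + 5 \cdot 0^{3} + 25 \cdot 0\right) - 22 = - 25 \left(-10 - 0 + 5 \cdot 0 + 0\right) - 22 = - 25 \left(-10 + 0 + 0 + 0\right) - 22 = \left(-25\right) \left(-10\right) - 22 = 250 - 22 = 228$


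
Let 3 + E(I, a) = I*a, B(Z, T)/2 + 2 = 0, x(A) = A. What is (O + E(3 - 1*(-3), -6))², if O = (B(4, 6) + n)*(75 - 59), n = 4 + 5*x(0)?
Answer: 1521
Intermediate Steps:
B(Z, T) = -4 (B(Z, T) = -4 + 2*0 = -4 + 0 = -4)
E(I, a) = -3 + I*a
n = 4 (n = 4 + 5*0 = 4 + 0 = 4)
O = 0 (O = (-4 + 4)*(75 - 59) = 0*16 = 0)
(O + E(3 - 1*(-3), -6))² = (0 + (-3 + (3 - 1*(-3))*(-6)))² = (0 + (-3 + (3 + 3)*(-6)))² = (0 + (-3 + 6*(-6)))² = (0 + (-3 - 36))² = (0 - 39)² = (-39)² = 1521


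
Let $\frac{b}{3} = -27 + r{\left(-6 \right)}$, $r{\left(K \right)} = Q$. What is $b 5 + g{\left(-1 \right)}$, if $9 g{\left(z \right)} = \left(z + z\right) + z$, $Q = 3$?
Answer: $- \frac{1081}{3} \approx -360.33$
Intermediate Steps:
$r{\left(K \right)} = 3$
$g{\left(z \right)} = \frac{z}{3}$ ($g{\left(z \right)} = \frac{\left(z + z\right) + z}{9} = \frac{2 z + z}{9} = \frac{3 z}{9} = \frac{z}{3}$)
$b = -72$ ($b = 3 \left(-27 + 3\right) = 3 \left(-24\right) = -72$)
$b 5 + g{\left(-1 \right)} = \left(-72\right) 5 + \frac{1}{3} \left(-1\right) = -360 - \frac{1}{3} = - \frac{1081}{3}$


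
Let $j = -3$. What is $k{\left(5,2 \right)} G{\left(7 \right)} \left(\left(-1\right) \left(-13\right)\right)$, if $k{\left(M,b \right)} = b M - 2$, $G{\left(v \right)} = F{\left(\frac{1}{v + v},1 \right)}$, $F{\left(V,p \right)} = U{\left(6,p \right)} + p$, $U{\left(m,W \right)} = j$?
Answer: $-208$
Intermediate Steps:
$U{\left(m,W \right)} = -3$
$F{\left(V,p \right)} = -3 + p$
$G{\left(v \right)} = -2$ ($G{\left(v \right)} = -3 + 1 = -2$)
$k{\left(M,b \right)} = -2 + M b$ ($k{\left(M,b \right)} = M b - 2 = -2 + M b$)
$k{\left(5,2 \right)} G{\left(7 \right)} \left(\left(-1\right) \left(-13\right)\right) = \left(-2 + 5 \cdot 2\right) \left(-2\right) \left(\left(-1\right) \left(-13\right)\right) = \left(-2 + 10\right) \left(-2\right) 13 = 8 \left(-2\right) 13 = \left(-16\right) 13 = -208$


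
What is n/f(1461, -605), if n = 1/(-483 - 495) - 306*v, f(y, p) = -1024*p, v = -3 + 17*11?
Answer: -55065313/605890560 ≈ -0.090883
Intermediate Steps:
v = 184 (v = -3 + 187 = 184)
n = -55065313/978 (n = 1/(-483 - 495) - 306*184 = 1/(-978) - 56304 = -1/978 - 56304 = -55065313/978 ≈ -56304.)
n/f(1461, -605) = -55065313/(978*((-1024*(-605)))) = -55065313/978/619520 = -55065313/978*1/619520 = -55065313/605890560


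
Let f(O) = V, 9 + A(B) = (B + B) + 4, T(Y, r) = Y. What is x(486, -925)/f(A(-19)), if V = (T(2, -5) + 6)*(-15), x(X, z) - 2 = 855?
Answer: -857/120 ≈ -7.1417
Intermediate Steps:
x(X, z) = 857 (x(X, z) = 2 + 855 = 857)
V = -120 (V = (2 + 6)*(-15) = 8*(-15) = -120)
A(B) = -5 + 2*B (A(B) = -9 + ((B + B) + 4) = -9 + (2*B + 4) = -9 + (4 + 2*B) = -5 + 2*B)
f(O) = -120
x(486, -925)/f(A(-19)) = 857/(-120) = 857*(-1/120) = -857/120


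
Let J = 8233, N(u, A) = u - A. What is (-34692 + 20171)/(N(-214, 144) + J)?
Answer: -14521/7875 ≈ -1.8439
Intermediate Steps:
(-34692 + 20171)/(N(-214, 144) + J) = (-34692 + 20171)/((-214 - 1*144) + 8233) = -14521/((-214 - 144) + 8233) = -14521/(-358 + 8233) = -14521/7875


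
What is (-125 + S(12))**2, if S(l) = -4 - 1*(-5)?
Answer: 15376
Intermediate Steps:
S(l) = 1 (S(l) = -4 + 5 = 1)
(-125 + S(12))**2 = (-125 + 1)**2 = (-124)**2 = 15376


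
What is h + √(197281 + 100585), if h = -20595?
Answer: -20595 + √297866 ≈ -20049.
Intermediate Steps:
h + √(197281 + 100585) = -20595 + √(197281 + 100585) = -20595 + √297866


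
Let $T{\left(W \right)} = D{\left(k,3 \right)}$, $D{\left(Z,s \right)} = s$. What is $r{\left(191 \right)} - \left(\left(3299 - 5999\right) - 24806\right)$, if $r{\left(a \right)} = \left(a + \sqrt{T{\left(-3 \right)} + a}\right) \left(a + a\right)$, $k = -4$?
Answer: $100468 + 382 \sqrt{194} \approx 1.0579 \cdot 10^{5}$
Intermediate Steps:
$T{\left(W \right)} = 3$
$r{\left(a \right)} = 2 a \left(a + \sqrt{3 + a}\right)$ ($r{\left(a \right)} = \left(a + \sqrt{3 + a}\right) \left(a + a\right) = \left(a + \sqrt{3 + a}\right) 2 a = 2 a \left(a + \sqrt{3 + a}\right)$)
$r{\left(191 \right)} - \left(\left(3299 - 5999\right) - 24806\right) = 2 \cdot 191 \left(191 + \sqrt{3 + 191}\right) - \left(\left(3299 - 5999\right) - 24806\right) = 2 \cdot 191 \left(191 + \sqrt{194}\right) - \left(\left(3299 - 5999\right) - 24806\right) = \left(72962 + 382 \sqrt{194}\right) - \left(-2700 - 24806\right) = \left(72962 + 382 \sqrt{194}\right) - -27506 = \left(72962 + 382 \sqrt{194}\right) + 27506 = 100468 + 382 \sqrt{194}$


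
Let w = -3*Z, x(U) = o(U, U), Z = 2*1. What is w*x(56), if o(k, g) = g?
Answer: -336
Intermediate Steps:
Z = 2
x(U) = U
w = -6 (w = -3*2 = -6)
w*x(56) = -6*56 = -336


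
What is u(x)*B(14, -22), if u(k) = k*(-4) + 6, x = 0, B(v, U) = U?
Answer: -132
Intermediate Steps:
u(k) = 6 - 4*k (u(k) = -4*k + 6 = 6 - 4*k)
u(x)*B(14, -22) = (6 - 4*0)*(-22) = (6 + 0)*(-22) = 6*(-22) = -132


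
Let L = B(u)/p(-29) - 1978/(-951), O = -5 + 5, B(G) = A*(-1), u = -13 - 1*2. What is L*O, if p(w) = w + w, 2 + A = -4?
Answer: 0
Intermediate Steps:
A = -6 (A = -2 - 4 = -6)
u = -15 (u = -13 - 2 = -15)
B(G) = 6 (B(G) = -6*(-1) = 6)
p(w) = 2*w
O = 0
L = 54509/27579 (L = 6/((2*(-29))) - 1978/(-951) = 6/(-58) - 1978*(-1/951) = 6*(-1/58) + 1978/951 = -3/29 + 1978/951 = 54509/27579 ≈ 1.9765)
L*O = (54509/27579)*0 = 0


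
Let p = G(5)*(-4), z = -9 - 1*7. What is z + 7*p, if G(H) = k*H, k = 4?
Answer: -576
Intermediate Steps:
z = -16 (z = -9 - 7 = -16)
G(H) = 4*H
p = -80 (p = (4*5)*(-4) = 20*(-4) = -80)
z + 7*p = -16 + 7*(-80) = -16 - 560 = -576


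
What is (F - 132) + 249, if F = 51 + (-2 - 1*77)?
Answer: 89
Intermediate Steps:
F = -28 (F = 51 + (-2 - 77) = 51 - 79 = -28)
(F - 132) + 249 = (-28 - 132) + 249 = -160 + 249 = 89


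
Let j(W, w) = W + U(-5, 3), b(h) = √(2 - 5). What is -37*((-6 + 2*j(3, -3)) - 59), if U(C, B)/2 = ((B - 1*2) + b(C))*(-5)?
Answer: 2923 + 740*I*√3 ≈ 2923.0 + 1281.7*I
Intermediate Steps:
b(h) = I*√3 (b(h) = √(-3) = I*√3)
U(C, B) = 20 - 10*B - 10*I*√3 (U(C, B) = 2*(((B - 1*2) + I*√3)*(-5)) = 2*(((B - 2) + I*√3)*(-5)) = 2*(((-2 + B) + I*√3)*(-5)) = 2*((-2 + B + I*√3)*(-5)) = 2*(10 - 5*B - 5*I*√3) = 20 - 10*B - 10*I*√3)
j(W, w) = -10 + W - 10*I*√3 (j(W, w) = W + (20 - 10*3 - 10*I*√3) = W + (20 - 30 - 10*I*√3) = W + (-10 - 10*I*√3) = -10 + W - 10*I*√3)
-37*((-6 + 2*j(3, -3)) - 59) = -37*((-6 + 2*(-10 + 3 - 10*I*√3)) - 59) = -37*((-6 + 2*(-7 - 10*I*√3)) - 59) = -37*((-6 + (-14 - 20*I*√3)) - 59) = -37*((-20 - 20*I*√3) - 59) = -37*(-79 - 20*I*√3) = 2923 + 740*I*√3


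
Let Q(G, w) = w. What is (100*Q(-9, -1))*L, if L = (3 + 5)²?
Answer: -6400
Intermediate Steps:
L = 64 (L = 8² = 64)
(100*Q(-9, -1))*L = (100*(-1))*64 = -100*64 = -6400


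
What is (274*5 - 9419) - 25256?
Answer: -33305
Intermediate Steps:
(274*5 - 9419) - 25256 = (1370 - 9419) - 25256 = -8049 - 25256 = -33305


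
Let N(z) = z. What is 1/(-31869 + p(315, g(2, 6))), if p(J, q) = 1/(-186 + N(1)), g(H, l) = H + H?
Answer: -185/5895766 ≈ -3.1378e-5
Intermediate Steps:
g(H, l) = 2*H
p(J, q) = -1/185 (p(J, q) = 1/(-186 + 1) = 1/(-185) = -1/185)
1/(-31869 + p(315, g(2, 6))) = 1/(-31869 - 1/185) = 1/(-5895766/185) = -185/5895766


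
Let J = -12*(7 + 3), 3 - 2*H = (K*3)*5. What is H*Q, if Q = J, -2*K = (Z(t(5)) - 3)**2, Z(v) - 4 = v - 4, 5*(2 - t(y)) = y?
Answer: -1980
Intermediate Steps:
t(y) = 2 - y/5
Z(v) = v (Z(v) = 4 + (v - 4) = 4 + (-4 + v) = v)
K = -2 (K = -((2 - 1/5*5) - 3)**2/2 = -((2 - 1) - 3)**2/2 = -(1 - 3)**2/2 = -1/2*(-2)**2 = -1/2*4 = -2)
H = 33/2 (H = 3/2 - (-2*3)*5/2 = 3/2 - (-3)*5 = 3/2 - 1/2*(-30) = 3/2 + 15 = 33/2 ≈ 16.500)
J = -120 (J = -12*10 = -120)
Q = -120
H*Q = (33/2)*(-120) = -1980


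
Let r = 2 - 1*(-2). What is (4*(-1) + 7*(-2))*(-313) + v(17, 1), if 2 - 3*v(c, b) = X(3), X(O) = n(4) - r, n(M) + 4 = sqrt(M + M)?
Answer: 16912/3 - 2*sqrt(2)/3 ≈ 5636.4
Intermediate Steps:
n(M) = -4 + sqrt(2)*sqrt(M) (n(M) = -4 + sqrt(M + M) = -4 + sqrt(2*M) = -4 + sqrt(2)*sqrt(M))
r = 4 (r = 2 + 2 = 4)
X(O) = -8 + 2*sqrt(2) (X(O) = (-4 + sqrt(2)*sqrt(4)) - 1*4 = (-4 + sqrt(2)*2) - 4 = (-4 + 2*sqrt(2)) - 4 = -8 + 2*sqrt(2))
v(c, b) = 10/3 - 2*sqrt(2)/3 (v(c, b) = 2/3 - (-8 + 2*sqrt(2))/3 = 2/3 + (8/3 - 2*sqrt(2)/3) = 10/3 - 2*sqrt(2)/3)
(4*(-1) + 7*(-2))*(-313) + v(17, 1) = (4*(-1) + 7*(-2))*(-313) + (10/3 - 2*sqrt(2)/3) = (-4 - 14)*(-313) + (10/3 - 2*sqrt(2)/3) = -18*(-313) + (10/3 - 2*sqrt(2)/3) = 5634 + (10/3 - 2*sqrt(2)/3) = 16912/3 - 2*sqrt(2)/3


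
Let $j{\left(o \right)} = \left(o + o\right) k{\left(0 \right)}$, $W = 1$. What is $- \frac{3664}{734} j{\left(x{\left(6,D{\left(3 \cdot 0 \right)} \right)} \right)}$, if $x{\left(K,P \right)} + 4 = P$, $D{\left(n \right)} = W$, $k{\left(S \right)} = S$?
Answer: $0$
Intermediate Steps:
$D{\left(n \right)} = 1$
$x{\left(K,P \right)} = -4 + P$
$j{\left(o \right)} = 0$ ($j{\left(o \right)} = \left(o + o\right) 0 = 2 o 0 = 0$)
$- \frac{3664}{734} j{\left(x{\left(6,D{\left(3 \cdot 0 \right)} \right)} \right)} = - \frac{3664}{734} \cdot 0 = \left(-3664\right) \frac{1}{734} \cdot 0 = \left(- \frac{1832}{367}\right) 0 = 0$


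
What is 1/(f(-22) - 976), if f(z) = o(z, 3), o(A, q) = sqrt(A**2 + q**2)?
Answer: -976/952083 - sqrt(493)/952083 ≈ -0.0010484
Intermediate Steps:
f(z) = sqrt(9 + z**2) (f(z) = sqrt(z**2 + 3**2) = sqrt(z**2 + 9) = sqrt(9 + z**2))
1/(f(-22) - 976) = 1/(sqrt(9 + (-22)**2) - 976) = 1/(sqrt(9 + 484) - 976) = 1/(sqrt(493) - 976) = 1/(-976 + sqrt(493))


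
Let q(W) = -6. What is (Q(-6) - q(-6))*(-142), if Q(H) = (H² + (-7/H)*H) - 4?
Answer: -4402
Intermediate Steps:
Q(H) = -11 + H² (Q(H) = (H² - 7) - 4 = (-7 + H²) - 4 = -11 + H²)
(Q(-6) - q(-6))*(-142) = ((-11 + (-6)²) - 1*(-6))*(-142) = ((-11 + 36) + 6)*(-142) = (25 + 6)*(-142) = 31*(-142) = -4402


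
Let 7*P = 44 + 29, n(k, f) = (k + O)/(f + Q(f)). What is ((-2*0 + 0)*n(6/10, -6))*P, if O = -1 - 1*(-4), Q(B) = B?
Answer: 0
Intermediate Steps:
O = 3 (O = -1 + 4 = 3)
n(k, f) = (3 + k)/(2*f) (n(k, f) = (k + 3)/(f + f) = (3 + k)/((2*f)) = (3 + k)*(1/(2*f)) = (3 + k)/(2*f))
P = 73/7 (P = (44 + 29)/7 = (⅐)*73 = 73/7 ≈ 10.429)
((-2*0 + 0)*n(6/10, -6))*P = ((-2*0 + 0)*((½)*(3 + 6/10)/(-6)))*(73/7) = ((0 + 0)*((½)*(-⅙)*(3 + 6*(⅒))))*(73/7) = (0*((½)*(-⅙)*(3 + ⅗)))*(73/7) = (0*((½)*(-⅙)*(18/5)))*(73/7) = (0*(-3/10))*(73/7) = 0*(73/7) = 0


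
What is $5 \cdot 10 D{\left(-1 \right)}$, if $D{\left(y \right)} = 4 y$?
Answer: $-200$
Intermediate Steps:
$5 \cdot 10 D{\left(-1 \right)} = 5 \cdot 10 \cdot 4 \left(-1\right) = 50 \left(-4\right) = -200$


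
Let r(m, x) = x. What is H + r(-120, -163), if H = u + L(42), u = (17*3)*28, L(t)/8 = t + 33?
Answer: 1865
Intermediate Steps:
L(t) = 264 + 8*t (L(t) = 8*(t + 33) = 8*(33 + t) = 264 + 8*t)
u = 1428 (u = 51*28 = 1428)
H = 2028 (H = 1428 + (264 + 8*42) = 1428 + (264 + 336) = 1428 + 600 = 2028)
H + r(-120, -163) = 2028 - 163 = 1865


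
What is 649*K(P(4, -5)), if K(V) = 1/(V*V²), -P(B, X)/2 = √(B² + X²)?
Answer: -649*√41/13448 ≈ -0.30901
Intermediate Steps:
P(B, X) = -2*√(B² + X²)
K(V) = V⁻³ (K(V) = 1/(V³) = V⁻³)
649*K(P(4, -5)) = 649/(-2*√(4² + (-5)²))³ = 649/(-2*√(16 + 25))³ = 649/(-2*√41)³ = 649*(-√41/13448) = -649*√41/13448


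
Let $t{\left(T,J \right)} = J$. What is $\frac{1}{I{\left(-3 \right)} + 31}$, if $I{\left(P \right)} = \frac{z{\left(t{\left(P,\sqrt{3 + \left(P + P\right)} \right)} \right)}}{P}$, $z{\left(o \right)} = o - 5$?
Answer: $\frac{294}{9607} + \frac{3 i \sqrt{3}}{9607} \approx 0.030603 + 0.00054087 i$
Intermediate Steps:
$z{\left(o \right)} = -5 + o$
$I{\left(P \right)} = \frac{-5 + \sqrt{3 + 2 P}}{P}$ ($I{\left(P \right)} = \frac{-5 + \sqrt{3 + \left(P + P\right)}}{P} = \frac{-5 + \sqrt{3 + 2 P}}{P}$)
$\frac{1}{I{\left(-3 \right)} + 31} = \frac{1}{\frac{-5 + \sqrt{3 + 2 \left(-3\right)}}{-3} + 31} = \frac{1}{- \frac{-5 + \sqrt{3 - 6}}{3} + 31} = \frac{1}{- \frac{-5 + \sqrt{-3}}{3} + 31} = \frac{1}{- \frac{-5 + i \sqrt{3}}{3} + 31} = \frac{1}{\left(\frac{5}{3} - \frac{i \sqrt{3}}{3}\right) + 31} = \frac{1}{\frac{98}{3} - \frac{i \sqrt{3}}{3}}$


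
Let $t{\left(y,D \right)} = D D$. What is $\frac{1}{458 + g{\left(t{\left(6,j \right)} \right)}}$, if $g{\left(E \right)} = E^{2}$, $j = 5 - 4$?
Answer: $\frac{1}{459} \approx 0.0021787$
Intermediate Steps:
$j = 1$
$t{\left(y,D \right)} = D^{2}$
$\frac{1}{458 + g{\left(t{\left(6,j \right)} \right)}} = \frac{1}{458 + \left(1^{2}\right)^{2}} = \frac{1}{458 + 1^{2}} = \frac{1}{458 + 1} = \frac{1}{459}$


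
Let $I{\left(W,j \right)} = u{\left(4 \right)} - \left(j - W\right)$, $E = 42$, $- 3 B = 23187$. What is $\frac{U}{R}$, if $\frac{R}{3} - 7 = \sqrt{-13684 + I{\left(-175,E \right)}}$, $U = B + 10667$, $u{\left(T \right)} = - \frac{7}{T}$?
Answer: $\frac{82264}{167421} - \frac{5876 i \sqrt{6179}}{55807} \approx 0.49136 - 8.2766 i$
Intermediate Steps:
$B = -7729$ ($B = \left(- \frac{1}{3}\right) 23187 = -7729$)
$U = 2938$ ($U = -7729 + 10667 = 2938$)
$I{\left(W,j \right)} = - \frac{7}{4} + W - j$ ($I{\left(W,j \right)} = - \frac{7}{4} - \left(j - W\right) = \left(-7\right) \frac{1}{4} + \left(W - j\right) = - \frac{7}{4} + \left(W - j\right) = - \frac{7}{4} + W - j$)
$R = 21 + \frac{9 i \sqrt{6179}}{2}$ ($R = 21 + 3 \sqrt{-13684 - \frac{875}{4}} = 21 + 3 \sqrt{- \frac{55611}{4}} = 21 + 3 \frac{3 i \sqrt{6179}}{2} = 21 + \frac{9 i \sqrt{6179}}{2} \approx 21.0 + 353.73 i$)
$\frac{U}{R} = \frac{2938}{21 + \frac{9 i \sqrt{6179}}{2}}$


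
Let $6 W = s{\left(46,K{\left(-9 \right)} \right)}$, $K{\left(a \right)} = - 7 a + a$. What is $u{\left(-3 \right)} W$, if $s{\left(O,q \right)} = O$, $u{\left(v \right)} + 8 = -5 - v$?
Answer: $- \frac{230}{3} \approx -76.667$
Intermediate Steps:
$K{\left(a \right)} = - 6 a$
$u{\left(v \right)} = -13 - v$ ($u{\left(v \right)} = -8 - \left(5 + v\right) = -13 - v$)
$W = \frac{23}{3}$ ($W = \frac{1}{6} \cdot 46 = \frac{23}{3} \approx 7.6667$)
$u{\left(-3 \right)} W = \left(-13 - -3\right) \frac{23}{3} = \left(-13 + 3\right) \frac{23}{3} = \left(-10\right) \frac{23}{3} = - \frac{230}{3}$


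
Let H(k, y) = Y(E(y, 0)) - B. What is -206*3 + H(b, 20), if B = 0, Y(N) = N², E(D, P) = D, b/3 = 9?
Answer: -218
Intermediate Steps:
b = 27 (b = 3*9 = 27)
H(k, y) = y² (H(k, y) = y² - 1*0 = y² + 0 = y²)
-206*3 + H(b, 20) = -206*3 + 20² = -618 + 400 = -218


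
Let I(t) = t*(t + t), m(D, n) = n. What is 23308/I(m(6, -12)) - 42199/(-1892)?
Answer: 3515753/34056 ≈ 103.23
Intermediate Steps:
I(t) = 2*t² (I(t) = t*(2*t) = 2*t²)
23308/I(m(6, -12)) - 42199/(-1892) = 23308/((2*(-12)²)) - 42199/(-1892) = 23308/((2*144)) - 42199*(-1/1892) = 23308/288 + 42199/1892 = 23308*(1/288) + 42199/1892 = 5827/72 + 42199/1892 = 3515753/34056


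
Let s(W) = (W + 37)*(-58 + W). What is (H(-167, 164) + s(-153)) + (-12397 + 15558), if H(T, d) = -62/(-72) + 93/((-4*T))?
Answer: 83079829/3006 ≈ 27638.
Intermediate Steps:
s(W) = (-58 + W)*(37 + W) (s(W) = (37 + W)*(-58 + W) = (-58 + W)*(37 + W))
H(T, d) = 31/36 - 93/(4*T) (H(T, d) = -62*(-1/72) + 93*(-1/(4*T)) = 31/36 - 93/(4*T))
(H(-167, 164) + s(-153)) + (-12397 + 15558) = ((31/36)*(-27 - 167)/(-167) + (-2146 + (-153)² - 21*(-153))) + (-12397 + 15558) = ((31/36)*(-1/167)*(-194) + (-2146 + 23409 + 3213)) + 3161 = (3007/3006 + 24476) + 3161 = 73577863/3006 + 3161 = 83079829/3006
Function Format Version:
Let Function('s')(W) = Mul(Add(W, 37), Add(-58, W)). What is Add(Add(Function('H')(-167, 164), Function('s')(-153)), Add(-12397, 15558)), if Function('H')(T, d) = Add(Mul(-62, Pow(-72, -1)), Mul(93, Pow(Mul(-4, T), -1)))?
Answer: Rational(83079829, 3006) ≈ 27638.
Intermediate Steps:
Function('s')(W) = Mul(Add(-58, W), Add(37, W)) (Function('s')(W) = Mul(Add(37, W), Add(-58, W)) = Mul(Add(-58, W), Add(37, W)))
Function('H')(T, d) = Add(Rational(31, 36), Mul(Rational(-93, 4), Pow(T, -1))) (Function('H')(T, d) = Add(Mul(-62, Rational(-1, 72)), Mul(93, Mul(Rational(-1, 4), Pow(T, -1)))) = Add(Rational(31, 36), Mul(Rational(-93, 4), Pow(T, -1))))
Add(Add(Function('H')(-167, 164), Function('s')(-153)), Add(-12397, 15558)) = Add(Add(Mul(Rational(31, 36), Pow(-167, -1), Add(-27, -167)), Add(-2146, Pow(-153, 2), Mul(-21, -153))), Add(-12397, 15558)) = Add(Add(Mul(Rational(31, 36), Rational(-1, 167), -194), Add(-2146, 23409, 3213)), 3161) = Add(Add(Rational(3007, 3006), 24476), 3161) = Add(Rational(73577863, 3006), 3161) = Rational(83079829, 3006)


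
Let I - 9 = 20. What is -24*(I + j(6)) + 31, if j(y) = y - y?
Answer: -665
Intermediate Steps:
I = 29 (I = 9 + 20 = 29)
j(y) = 0
-24*(I + j(6)) + 31 = -24*(29 + 0) + 31 = -24*29 + 31 = -696 + 31 = -665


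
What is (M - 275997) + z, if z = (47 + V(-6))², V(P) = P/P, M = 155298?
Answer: -118395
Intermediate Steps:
V(P) = 1
z = 2304 (z = (47 + 1)² = 48² = 2304)
(M - 275997) + z = (155298 - 275997) + 2304 = -120699 + 2304 = -118395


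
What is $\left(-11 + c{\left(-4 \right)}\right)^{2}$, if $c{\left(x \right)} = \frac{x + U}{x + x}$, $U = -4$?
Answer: $100$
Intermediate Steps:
$c{\left(x \right)} = \frac{-4 + x}{2 x}$ ($c{\left(x \right)} = \frac{x - 4}{x + x} = \frac{-4 + x}{2 x}$)
$\left(-11 + c{\left(-4 \right)}\right)^{2} = \left(-11 + \frac{-4 - 4}{2 \left(-4\right)}\right)^{2} = \left(-11 + \frac{1}{2} \left(- \frac{1}{4}\right) \left(-8\right)\right)^{2} = \left(-11 + 1\right)^{2} = \left(-10\right)^{2} = 100$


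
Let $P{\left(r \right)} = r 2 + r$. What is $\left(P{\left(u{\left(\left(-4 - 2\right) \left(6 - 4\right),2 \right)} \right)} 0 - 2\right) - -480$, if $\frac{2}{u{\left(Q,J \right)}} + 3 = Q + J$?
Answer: $478$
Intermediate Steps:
$u{\left(Q,J \right)} = \frac{2}{-3 + J + Q}$ ($u{\left(Q,J \right)} = \frac{2}{-3 + \left(Q + J\right)} = \frac{2}{-3 + \left(J + Q\right)} = \frac{2}{-3 + J + Q}$)
$P{\left(r \right)} = 3 r$ ($P{\left(r \right)} = 2 r + r = 3 r$)
$\left(P{\left(u{\left(\left(-4 - 2\right) \left(6 - 4\right),2 \right)} \right)} 0 - 2\right) - -480 = \left(3 \frac{2}{-3 + 2 + \left(-4 - 2\right) \left(6 - 4\right)} 0 - 2\right) - -480 = \left(3 \frac{2}{-3 + 2 - 12} \cdot 0 - 2\right) + 480 = \left(3 \frac{2}{-13} \cdot 0 - 2\right) + 480 = \left(3 \cdot 2 \left(- \frac{1}{13}\right) 0 - 2\right) + 480 = \left(3 \left(- \frac{2}{13}\right) 0 - 2\right) + 480 = \left(\left(- \frac{6}{13}\right) 0 - 2\right) + 480 = \left(0 - 2\right) + 480 = -2 + 480 = 478$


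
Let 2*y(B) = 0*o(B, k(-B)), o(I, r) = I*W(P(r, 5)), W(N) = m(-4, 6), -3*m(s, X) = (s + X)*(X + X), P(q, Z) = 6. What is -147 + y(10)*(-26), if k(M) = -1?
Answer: -147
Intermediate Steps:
m(s, X) = -2*X*(X + s)/3 (m(s, X) = -(s + X)*(X + X)/3 = -(X + s)*2*X/3 = -2*X*(X + s)/3)
W(N) = -8 (W(N) = -⅔*6*(6 - 4) = -⅔*6*2 = -8)
o(I, r) = -8*I (o(I, r) = I*(-8) = -8*I)
y(B) = 0 (y(B) = (0*(-8*B))/2 = (½)*0 = 0)
-147 + y(10)*(-26) = -147 + 0*(-26) = -147 + 0 = -147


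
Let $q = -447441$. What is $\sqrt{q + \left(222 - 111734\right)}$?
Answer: $i \sqrt{558953} \approx 747.63 i$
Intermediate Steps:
$\sqrt{q + \left(222 - 111734\right)} = \sqrt{-447441 + \left(222 - 111734\right)} = \sqrt{-447441 - 111512} = \sqrt{-558953} = i \sqrt{558953}$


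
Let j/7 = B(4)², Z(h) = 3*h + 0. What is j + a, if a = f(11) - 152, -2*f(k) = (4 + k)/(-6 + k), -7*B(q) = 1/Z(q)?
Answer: -154727/1008 ≈ -153.50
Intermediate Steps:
Z(h) = 3*h
B(q) = -1/(21*q) (B(q) = -1/(3*q)/7 = -1/(21*q))
f(k) = -(4 + k)/(2*(-6 + k))
j = 1/1008 (j = 7*(-1/21/4)² = 7*(-1/21*¼)² = 7*(-1/84)² = 7*(1/7056) = 1/1008 ≈ 0.00099206)
a = -307/2 (a = (-4 - 1*11)/(2*(-6 + 11)) - 152 = (½)*(-4 - 11)/5 - 152 = (½)*(⅕)*(-15) - 152 = -3/2 - 152 = -307/2 ≈ -153.50)
j + a = 1/1008 - 307/2 = -154727/1008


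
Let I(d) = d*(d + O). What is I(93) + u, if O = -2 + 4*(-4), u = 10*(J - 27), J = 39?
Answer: 7095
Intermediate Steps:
u = 120 (u = 10*(39 - 27) = 10*12 = 120)
O = -18 (O = -2 - 16 = -18)
I(d) = d*(-18 + d) (I(d) = d*(d - 18) = d*(-18 + d))
I(93) + u = 93*(-18 + 93) + 120 = 93*75 + 120 = 6975 + 120 = 7095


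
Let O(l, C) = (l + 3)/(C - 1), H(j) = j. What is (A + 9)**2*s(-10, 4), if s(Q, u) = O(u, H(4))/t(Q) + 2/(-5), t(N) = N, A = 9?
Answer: -1026/5 ≈ -205.20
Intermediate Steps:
O(l, C) = (3 + l)/(-1 + C)
s(Q, u) = -2/5 + (1 + u/3)/Q (s(Q, u) = ((3 + u)/(-1 + 4))/Q + 2/(-5) = ((3 + u)/3)/Q + 2*(-1/5) = ((3 + u)/3)/Q - 2/5 = (1 + u/3)/Q - 2/5 = -2/5 + (1 + u/3)/Q)
(A + 9)**2*s(-10, 4) = (9 + 9)**2*((1/15)*(15 - 6*(-10) + 5*4)/(-10)) = 18**2*((1/15)*(-1/10)*(15 + 60 + 20)) = 324*((1/15)*(-1/10)*95) = 324*(-19/30) = -1026/5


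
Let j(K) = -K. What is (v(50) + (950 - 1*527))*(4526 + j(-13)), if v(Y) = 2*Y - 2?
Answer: 2364819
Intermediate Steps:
v(Y) = -2 + 2*Y
(v(50) + (950 - 1*527))*(4526 + j(-13)) = ((-2 + 2*50) + (950 - 1*527))*(4526 - 1*(-13)) = ((-2 + 100) + (950 - 527))*(4526 + 13) = (98 + 423)*4539 = 521*4539 = 2364819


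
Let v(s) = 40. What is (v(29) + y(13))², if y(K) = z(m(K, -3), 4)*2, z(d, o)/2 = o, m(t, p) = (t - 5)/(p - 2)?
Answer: 3136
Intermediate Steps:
m(t, p) = (-5 + t)/(-2 + p)
z(d, o) = 2*o
y(K) = 16 (y(K) = (2*4)*2 = 8*2 = 16)
(v(29) + y(13))² = (40 + 16)² = 56² = 3136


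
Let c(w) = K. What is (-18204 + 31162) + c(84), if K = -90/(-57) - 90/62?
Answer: 7632337/589 ≈ 12958.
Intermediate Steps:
K = 75/589 (K = -90*(-1/57) - 90*1/62 = 30/19 - 45/31 = 75/589 ≈ 0.12733)
c(w) = 75/589
(-18204 + 31162) + c(84) = (-18204 + 31162) + 75/589 = 12958 + 75/589 = 7632337/589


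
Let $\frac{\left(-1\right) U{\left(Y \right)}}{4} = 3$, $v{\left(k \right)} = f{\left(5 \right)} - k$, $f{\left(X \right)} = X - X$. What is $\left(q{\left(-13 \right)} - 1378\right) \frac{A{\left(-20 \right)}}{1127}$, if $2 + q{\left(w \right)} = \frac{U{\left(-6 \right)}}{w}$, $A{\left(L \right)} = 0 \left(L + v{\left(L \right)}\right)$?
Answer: $0$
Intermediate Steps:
$f{\left(X \right)} = 0$
$v{\left(k \right)} = - k$ ($v{\left(k \right)} = 0 - k = - k$)
$U{\left(Y \right)} = -12$ ($U{\left(Y \right)} = \left(-4\right) 3 = -12$)
$A{\left(L \right)} = 0$ ($A{\left(L \right)} = 0 \left(L - L\right) = 0 \cdot 0 = 0$)
$q{\left(w \right)} = -2 - \frac{12}{w}$
$\left(q{\left(-13 \right)} - 1378\right) \frac{A{\left(-20 \right)}}{1127} = \left(\left(-2 - \frac{12}{-13}\right) - 1378\right) \frac{0}{1127} = \left(\left(-2 - - \frac{12}{13}\right) - 1378\right) 0 \cdot \frac{1}{1127} = \left(\left(-2 + \frac{12}{13}\right) - 1378\right) 0 = \left(- \frac{14}{13} - 1378\right) 0 = \left(- \frac{17928}{13}\right) 0 = 0$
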